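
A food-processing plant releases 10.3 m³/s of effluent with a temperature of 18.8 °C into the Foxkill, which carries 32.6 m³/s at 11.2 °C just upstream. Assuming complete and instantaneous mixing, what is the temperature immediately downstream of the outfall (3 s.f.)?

13.0 °C

Flow-weighted mixing: C = (Q_r C_r + Q_w C_w)/(Q_r + Q_w)
= (32.6×11.2 + 10.3×18.8)/(32.6 + 10.3) = 558.8/42.90 = 13.02 °C.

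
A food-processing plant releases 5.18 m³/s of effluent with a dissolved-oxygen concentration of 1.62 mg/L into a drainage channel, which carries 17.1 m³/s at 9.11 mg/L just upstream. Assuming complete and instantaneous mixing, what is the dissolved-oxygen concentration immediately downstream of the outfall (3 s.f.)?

7.37 mg/L

Flow-weighted mixing: C = (Q_r C_r + Q_w C_w)/(Q_r + Q_w)
= (17.1×9.11 + 5.18×1.62)/(17.1 + 5.18) = 164.2/22.28 = 7.369 mg/L.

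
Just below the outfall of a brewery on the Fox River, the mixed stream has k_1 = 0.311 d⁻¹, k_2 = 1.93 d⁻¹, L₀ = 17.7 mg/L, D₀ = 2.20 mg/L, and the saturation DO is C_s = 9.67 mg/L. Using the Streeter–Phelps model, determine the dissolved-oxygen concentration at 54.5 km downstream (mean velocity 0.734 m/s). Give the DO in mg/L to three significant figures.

DO ≈ 7.30 mg/L

Travel time t = x/v = 54.5 km / (0.734 m/s) = 54500 m / 0.734 m/s = 74250 s = 0.8594 d.
k_1 L₀/(k_2−k_1) = 0.311×17.7/(1.93−0.311) = 5.505/1.619 = 3.400 mg/L.
e^(−k_1 t) = e^(−0.311×0.8594) = 0.7655; e^(−k_2 t) = e^(−1.93×0.8594) = 0.1904.
D = 3.400 × (0.7655 − 0.1904) + 2.20 × 0.1904 = 1.955 + 0.4189 = 2.374 mg/L.
DO = C_s − D = 9.67 − 2.374 = 7.296 mg/L.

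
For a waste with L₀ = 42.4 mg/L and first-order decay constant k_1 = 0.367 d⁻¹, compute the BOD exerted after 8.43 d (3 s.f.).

y ≈ 40.5 mg/L

y_t = L₀(1 − e^(−k_1 t)) = 42.4 × (1 − e^(−0.367×8.43))
= 42.4 × (1 − 0.04533) = 42.4 × 0.9547 = 40.48 mg/L.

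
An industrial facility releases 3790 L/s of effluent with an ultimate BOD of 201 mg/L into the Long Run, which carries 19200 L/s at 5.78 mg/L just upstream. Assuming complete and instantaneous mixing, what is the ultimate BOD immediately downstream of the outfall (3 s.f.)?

Flow-weighted mixing: C = (Q_r C_r + Q_w C_w)/(Q_r + Q_w)
= (19200×5.78 + 3790×201)/(19200 + 3790) = 872800/22990 = 37.96 mg/L.

38.0 mg/L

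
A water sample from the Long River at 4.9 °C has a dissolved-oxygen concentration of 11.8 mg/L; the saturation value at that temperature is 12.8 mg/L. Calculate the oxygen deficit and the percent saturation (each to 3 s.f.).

D = C_s − C = 12.8 − 11.8 = 1.00 mg/L.
% saturation = 11.8/12.8 × 100 = 92.2 %.

D ≈ 1.00 mg/L; 92.2 % saturation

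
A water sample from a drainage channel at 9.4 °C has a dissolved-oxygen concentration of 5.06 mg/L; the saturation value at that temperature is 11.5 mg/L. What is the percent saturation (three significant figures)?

% saturation = C/C_s × 100 = 5.06/11.5 × 100 = 44.0 %.

44.0 % saturation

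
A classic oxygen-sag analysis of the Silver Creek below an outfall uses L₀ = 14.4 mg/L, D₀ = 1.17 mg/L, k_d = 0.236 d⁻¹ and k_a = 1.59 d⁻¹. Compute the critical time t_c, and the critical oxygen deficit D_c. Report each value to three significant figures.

t_c = [1/(k_a−k_d)] ln[(k_a/k_d)(1 − D₀(k_a−k_d)/(k_d L₀))]
= [1/(1.59−0.236)] ln[(1.59/0.236)(1 − 1.17×1.354/(0.236×14.4))]
= (1/1.354) ln[6.737 × 0.5338] = 0.7386 × ln(3.597) = 0.7386 × 1.280 = 0.9454 d.
D_c = (k_d/k_a) L₀ e^(−k_d t_c) = (0.236/1.59) × 14.4 × e^(−0.236×0.9454) = 0.1484 × 14.4 × 0.8000 = 1.710 mg/L.

t_c ≈ 0.945 d; D_c ≈ 1.71 mg/L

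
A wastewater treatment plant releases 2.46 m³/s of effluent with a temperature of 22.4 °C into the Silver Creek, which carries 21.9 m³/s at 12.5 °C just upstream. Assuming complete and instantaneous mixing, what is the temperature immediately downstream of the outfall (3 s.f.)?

13.5 °C

Flow-weighted mixing: C = (Q_r C_r + Q_w C_w)/(Q_r + Q_w)
= (21.9×12.5 + 2.46×22.4)/(21.9 + 2.46) = 328.9/24.36 = 13.50 °C.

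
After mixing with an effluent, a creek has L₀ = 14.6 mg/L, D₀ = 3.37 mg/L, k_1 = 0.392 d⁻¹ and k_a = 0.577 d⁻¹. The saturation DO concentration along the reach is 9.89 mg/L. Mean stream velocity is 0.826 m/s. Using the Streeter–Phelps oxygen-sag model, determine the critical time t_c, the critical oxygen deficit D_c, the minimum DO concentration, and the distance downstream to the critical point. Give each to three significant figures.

t_c ≈ 1.47 d; D_c ≈ 5.58 mg/L; min DO ≈ 4.31 mg/L; x_c ≈ 105 km

With k_a/k_1 = 1.472 and 1 − D₀(k_a−k_1)/(k_1 L₀) = 0.8911,
t_c = ln(1.472 × 0.8911) / (0.577 − 0.392) = ln(1.312) / 0.1850 = 0.2712/0.1850 = 1.466 d.
L(t_c) = L₀ e^(−k_1 t_c) = 14.6 × 0.5628 = 8.218 mg/L, and at the critical point k_a D_c = k_1 L, so D_c = (0.392/0.577) × 8.218 = 5.583 mg/L.
Minimum DO = C_s − D_c = 9.89 − 5.583 = 4.307 mg/L.
x_c = v t_c = 0.826 m/s × 1.466 d × 86400 s/d = 104600 m ≈ 105 km.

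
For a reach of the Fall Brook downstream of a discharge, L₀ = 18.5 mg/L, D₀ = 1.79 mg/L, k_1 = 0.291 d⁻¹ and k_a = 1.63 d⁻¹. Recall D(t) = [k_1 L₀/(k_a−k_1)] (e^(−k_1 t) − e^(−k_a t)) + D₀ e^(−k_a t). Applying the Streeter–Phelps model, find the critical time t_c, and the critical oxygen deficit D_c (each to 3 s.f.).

With k_a/k_1 = 5.601 and 1 − D₀(k_a−k_1)/(k_1 L₀) = 0.5548,
t_c = ln(5.601 × 0.5548) / (1.63 − 0.291) = ln(3.108) / 1.339 = 1.134/1.339 = 0.8468 d.
L(t_c) = L₀ e^(−k_1 t_c) = 18.5 × 0.7816 = 14.46 mg/L, and at the critical point k_a D_c = k_1 L, so D_c = (0.291/1.63) × 14.46 = 2.581 mg/L.

t_c ≈ 0.847 d; D_c ≈ 2.58 mg/L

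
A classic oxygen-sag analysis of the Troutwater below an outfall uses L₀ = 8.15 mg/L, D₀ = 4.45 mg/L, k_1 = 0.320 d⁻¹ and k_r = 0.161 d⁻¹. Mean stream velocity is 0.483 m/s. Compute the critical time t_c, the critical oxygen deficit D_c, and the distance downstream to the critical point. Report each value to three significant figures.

t_c ≈ 2.81 d; D_c ≈ 6.59 mg/L; x_c ≈ 117 km

t_c = [1/(k_r−k_1)] ln[(k_r/k_1)(1 − D₀(k_r−k_1)/(k_1 L₀))]
= [1/(0.161−0.320)] ln[(0.161/0.320)(1 − 4.45×-0.1590/(0.320×8.15))]
= (1/-0.1590) ln[0.5031 × 1.271] = -6.289 × ln(0.6396) = -6.289 × -0.4469 = 2.811 d.
D_c = (k_1/k_r) L₀ e^(−k_1 t_c) = (0.320/0.161) × 8.15 × e^(−0.320×2.811) = 1.988 × 8.15 × 0.4068 = 6.590 mg/L.
x_c = v t_c = 0.483 m/s × 2.811 d × 86400 s/d = 117300 m ≈ 117 km.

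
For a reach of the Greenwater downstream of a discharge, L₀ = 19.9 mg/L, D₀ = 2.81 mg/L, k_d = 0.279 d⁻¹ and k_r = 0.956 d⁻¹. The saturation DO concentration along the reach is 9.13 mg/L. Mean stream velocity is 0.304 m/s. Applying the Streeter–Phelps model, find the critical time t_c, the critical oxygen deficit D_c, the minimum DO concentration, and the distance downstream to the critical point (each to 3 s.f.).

With k_r/k_d = 3.427 and 1 − D₀(k_r−k_d)/(k_d L₀) = 0.6574,
t_c = ln(3.427 × 0.6574) / (0.956 − 0.279) = ln(2.252) / 0.6770 = 0.8120/0.6770 = 1.199 d.
L(t_c) = L₀ e^(−k_d t_c) = 19.9 × 0.7156 = 14.24 mg/L, and at the critical point k_r D_c = k_d L, so D_c = (0.279/0.956) × 14.24 = 4.156 mg/L.
Minimum DO = C_s − D_c = 9.13 − 4.156 = 4.974 mg/L.
x_c = v t_c = 0.304 m/s × 1.199 d × 86400 s/d = 31500 m ≈ 31.5 km.

t_c ≈ 1.20 d; D_c ≈ 4.16 mg/L; min DO ≈ 4.97 mg/L; x_c ≈ 31.5 km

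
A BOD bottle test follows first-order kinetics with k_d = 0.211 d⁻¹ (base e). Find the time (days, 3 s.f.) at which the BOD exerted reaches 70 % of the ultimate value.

t ≈ 5.71 d

y/L₀ = 1 − e^(−k_d t) = 0.70 ⇒ e^(−k_d t) = 0.300
t = −ln(0.300) / 0.211 = 1.204 / 0.211 = 5.706 d.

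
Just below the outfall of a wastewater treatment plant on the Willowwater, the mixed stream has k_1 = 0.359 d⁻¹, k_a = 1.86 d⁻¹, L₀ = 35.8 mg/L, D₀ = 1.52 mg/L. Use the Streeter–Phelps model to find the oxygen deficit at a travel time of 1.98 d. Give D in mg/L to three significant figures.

k_1 L₀/(k_a−k_1) = 0.359×35.8/(1.86−0.359) = 12.85/1.501 = 8.562 mg/L.
e^(−k_1 t) = e^(−0.359×1.980) = 0.4912; e^(−k_a t) = e^(−1.86×1.980) = 0.02515.
D = 8.562 × (0.4912 − 0.02515) + 1.52 × 0.02515 = 3.991 + 0.03823 = 4.029 mg/L.

D ≈ 4.03 mg/L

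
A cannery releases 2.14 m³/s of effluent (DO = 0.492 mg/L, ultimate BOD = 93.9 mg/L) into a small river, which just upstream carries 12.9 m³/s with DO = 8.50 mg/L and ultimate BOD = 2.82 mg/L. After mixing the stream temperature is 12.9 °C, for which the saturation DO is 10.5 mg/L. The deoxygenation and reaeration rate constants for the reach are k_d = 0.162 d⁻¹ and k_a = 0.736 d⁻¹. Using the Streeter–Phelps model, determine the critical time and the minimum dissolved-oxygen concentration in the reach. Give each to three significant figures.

Mixed DO = (12.9×8.50 + 2.14×0.492)/(12.9+2.14) = 110.7/15.04 = 7.361 mg/L.
Mixed L₀ = (12.9×2.82 + 2.14×93.9)/(15.04) = 237.3/15.04 = 15.78 mg/L.
Initial deficit D₀ = C_s − DO₀ = 10.5 − 7.361 = 3.139 mg/L.
t_c = (1/0.5740) ln[(0.736/0.162)(1 − 3.139×0.5740/(0.162×15.78))] = 1.742 × ln(1.341) = 0.5105 d.
D_c = (0.162/0.736) × 15.78 × e^(−0.162×0.5105) = 0.2201 × 15.78 × 0.9206 = 3.198 mg/L.
Minimum DO = 10.5 − 3.198 = 7.302 mg/L.

t_c ≈ 0.511 d; minimum DO ≈ 7.30 mg/L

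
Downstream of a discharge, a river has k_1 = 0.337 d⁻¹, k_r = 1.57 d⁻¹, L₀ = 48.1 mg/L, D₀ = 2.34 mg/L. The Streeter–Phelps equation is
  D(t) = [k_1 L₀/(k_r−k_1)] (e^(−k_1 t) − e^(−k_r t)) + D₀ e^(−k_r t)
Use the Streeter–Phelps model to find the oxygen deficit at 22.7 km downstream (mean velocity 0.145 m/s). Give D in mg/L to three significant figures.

D ≈ 6.51 mg/L

Travel time t = x/v = 22.7 km / (0.145 m/s) = 22700 m / 0.145 m/s = 156600 s = 1.812 d.
k_1 L₀/(k_r−k_1) = 0.337×48.1/(1.57−0.337) = 16.21/1.233 = 13.15 mg/L.
e^(−k_1 t) = e^(−0.337×1.812) = 0.5430; e^(−k_r t) = e^(−1.57×1.812) = 0.05815.
D = 13.15 × (0.5430 − 0.05815) + 2.34 × 0.05815 = 6.374 + 0.1361 = 6.510 mg/L.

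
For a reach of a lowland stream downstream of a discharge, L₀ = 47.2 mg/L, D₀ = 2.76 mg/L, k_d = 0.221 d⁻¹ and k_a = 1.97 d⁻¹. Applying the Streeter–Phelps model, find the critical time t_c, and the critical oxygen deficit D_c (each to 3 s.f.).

At the critical point dD/dt = 0, so k_d L₀ e^(−k_d t) = k_a D. Substituting D(t) from the Streeter–Phelps equation and solving for t gives
t_c = ln[(k_a/k_d)(1 − D₀(k_a−k_d)/(k_d L₀))] / (k_a−k_d).
Here k_a−k_d = 1.749 d⁻¹ and 1 − D₀(k_a−k_d)/(k_d L₀) = 1 − 2.76×1.749/(0.221×47.2) = 0.5372, so
t_c = ln(8.914 × 0.5372) / 1.749 = 1.566 / 1.749 = 0.8955 d.
L(t_c) = L₀ e^(−k_d t_c) = 47.2 × 0.8204 = 38.72 mg/L, and at the critical point k_a D_c = k_d L, so D_c = (0.221/1.97) × 38.72 = 4.344 mg/L.

t_c ≈ 0.896 d; D_c ≈ 4.34 mg/L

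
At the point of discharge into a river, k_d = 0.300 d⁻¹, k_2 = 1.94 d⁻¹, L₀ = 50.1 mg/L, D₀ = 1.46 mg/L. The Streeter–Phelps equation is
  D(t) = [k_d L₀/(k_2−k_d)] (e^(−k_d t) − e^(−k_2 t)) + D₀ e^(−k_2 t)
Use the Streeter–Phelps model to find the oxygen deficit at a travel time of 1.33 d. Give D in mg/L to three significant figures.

k_d L₀/(k_2−k_d) = 0.300×50.1/(1.94−0.300) = 15.03/1.640 = 9.165 mg/L.
e^(−k_d t) = e^(−0.300×1.330) = 0.6710; e^(−k_2 t) = e^(−1.94×1.330) = 0.07576.
D = 9.165 × (0.6710 − 0.07576) + 1.46 × 0.07576 = 5.455 + 0.1106 = 5.566 mg/L.

D ≈ 5.57 mg/L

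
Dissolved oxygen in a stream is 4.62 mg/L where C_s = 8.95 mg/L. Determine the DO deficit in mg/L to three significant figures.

D = C_s − C = 8.95 − 4.62 = 4.33 mg/L.

D ≈ 4.33 mg/L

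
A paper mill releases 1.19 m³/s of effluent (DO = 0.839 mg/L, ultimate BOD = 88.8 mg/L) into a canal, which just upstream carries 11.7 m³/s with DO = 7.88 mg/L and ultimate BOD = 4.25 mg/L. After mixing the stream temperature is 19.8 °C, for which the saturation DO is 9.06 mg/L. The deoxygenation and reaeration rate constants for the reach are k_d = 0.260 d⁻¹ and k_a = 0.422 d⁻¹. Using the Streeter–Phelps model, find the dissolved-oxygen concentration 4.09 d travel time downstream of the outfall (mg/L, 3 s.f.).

DO ≈ 5.50 mg/L

Mixed DO = (11.7×7.88 + 1.19×0.839)/(11.7+1.19) = 93.19/12.89 = 7.230 mg/L.
Mixed L₀ = (11.7×4.25 + 1.19×88.8)/(12.89) = 155.4/12.89 = 12.06 mg/L.
Initial deficit D₀ = C_s − DO₀ = 9.06 − 7.230 = 1.830 mg/L.
D(4.09) = [0.260×12.06/(0.422−0.260)](e^(−0.260×4.09) − e^(−0.422×4.09)) + 1.830 e^(−0.422×4.09)
= 19.35 × (0.3453 − 0.1780) + 1.830 × 0.1780 = 3.562 mg/L.
DO = 9.06 − 3.562 = 5.498 mg/L.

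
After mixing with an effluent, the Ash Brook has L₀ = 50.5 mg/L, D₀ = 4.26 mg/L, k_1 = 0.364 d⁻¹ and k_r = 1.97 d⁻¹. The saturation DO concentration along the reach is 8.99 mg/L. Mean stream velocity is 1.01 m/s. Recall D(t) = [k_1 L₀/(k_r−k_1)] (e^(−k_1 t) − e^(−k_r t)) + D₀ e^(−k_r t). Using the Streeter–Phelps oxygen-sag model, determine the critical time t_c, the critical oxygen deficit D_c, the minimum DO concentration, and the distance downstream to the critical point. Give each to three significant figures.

t_c = [1/(k_r−k_1)] ln[(k_r/k_1)(1 − D₀(k_r−k_1)/(k_1 L₀))]
= [1/(1.97−0.364)] ln[(1.97/0.364)(1 − 4.26×1.606/(0.364×50.5))]
= (1/1.606) ln[5.412 × 0.6278] = 0.6227 × ln(3.398) = 0.6227 × 1.223 = 0.7616 d.
D_c = (k_1/k_r) L₀ e^(−k_1 t_c) = (0.364/1.97) × 50.5 × e^(−0.364×0.7616) = 0.1848 × 50.5 × 0.7579 = 7.072 mg/L.
Minimum DO = C_s − D_c = 8.99 − 7.072 = 1.918 mg/L.
x_c = v t_c = 1.01 m/s × 0.7616 d × 86400 s/d = 66460 m ≈ 66.5 km.

t_c ≈ 0.762 d; D_c ≈ 7.07 mg/L; min DO ≈ 1.92 mg/L; x_c ≈ 66.5 km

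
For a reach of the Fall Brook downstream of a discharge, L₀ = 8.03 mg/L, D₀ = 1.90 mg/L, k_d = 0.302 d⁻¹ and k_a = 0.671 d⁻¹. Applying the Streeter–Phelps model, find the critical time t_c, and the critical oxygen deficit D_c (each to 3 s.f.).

t_c ≈ 1.24 d; D_c ≈ 2.49 mg/L

With k_a/k_d = 2.222 and 1 − D₀(k_a−k_d)/(k_d L₀) = 0.7109,
t_c = ln(2.222 × 0.7109) / (0.671 − 0.302) = ln(1.580) / 0.3690 = 0.4571/0.3690 = 1.239 d.
L(t_c) = L₀ e^(−k_d t_c) = 8.03 × 0.6879 = 5.524 mg/L, and at the critical point k_a D_c = k_d L, so D_c = (0.302/0.671) × 5.524 = 2.486 mg/L.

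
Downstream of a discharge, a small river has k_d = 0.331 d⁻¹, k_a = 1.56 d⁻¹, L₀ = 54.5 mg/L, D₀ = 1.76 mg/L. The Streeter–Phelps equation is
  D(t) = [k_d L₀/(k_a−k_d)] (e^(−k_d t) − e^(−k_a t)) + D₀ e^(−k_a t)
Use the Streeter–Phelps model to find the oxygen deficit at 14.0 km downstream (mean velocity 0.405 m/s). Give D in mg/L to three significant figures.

Travel time t = x/v = 14.0 km / (0.405 m/s) = 14000 m / 0.405 m/s = 34570 s = 0.4001 d.
k_d L₀/(k_a−k_d) = 0.331×54.5/(1.56−0.331) = 18.04/1.229 = 14.68 mg/L.
e^(−k_d t) = e^(−0.331×0.4001) = 0.8760; e^(−k_a t) = e^(−1.56×0.4001) = 0.5357.
D = 14.68 × (0.8760 − 0.5357) + 1.76 × 0.5357 = 4.994 + 0.9429 = 5.937 mg/L.

D ≈ 5.94 mg/L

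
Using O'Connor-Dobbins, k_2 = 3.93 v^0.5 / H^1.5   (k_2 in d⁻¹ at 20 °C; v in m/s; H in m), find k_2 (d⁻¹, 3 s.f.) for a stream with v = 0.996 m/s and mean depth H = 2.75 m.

k_2 = 3.93 × 0.996^0.5 / 2.75^1.5 = 3.93 × 0.9980 / 4.560 = 0.8600 d⁻¹.

k_2 ≈ 0.860 d⁻¹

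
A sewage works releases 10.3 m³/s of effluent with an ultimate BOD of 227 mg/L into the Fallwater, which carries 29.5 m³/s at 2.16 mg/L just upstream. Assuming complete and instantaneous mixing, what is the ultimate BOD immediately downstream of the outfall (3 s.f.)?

60.3 mg/L

Flow-weighted mixing: C = (Q_r C_r + Q_w C_w)/(Q_r + Q_w)
= (29.5×2.16 + 10.3×227)/(29.5 + 10.3) = 2402/39.80 = 60.35 mg/L.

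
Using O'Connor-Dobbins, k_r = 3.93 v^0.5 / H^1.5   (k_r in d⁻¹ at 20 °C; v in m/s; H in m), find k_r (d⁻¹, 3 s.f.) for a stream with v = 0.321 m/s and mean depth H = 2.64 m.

k_r ≈ 0.519 d⁻¹

k_r = 3.93 × 0.321^0.5 / 2.64^1.5 = 3.93 × 0.5666 / 4.289 = 0.5191 d⁻¹.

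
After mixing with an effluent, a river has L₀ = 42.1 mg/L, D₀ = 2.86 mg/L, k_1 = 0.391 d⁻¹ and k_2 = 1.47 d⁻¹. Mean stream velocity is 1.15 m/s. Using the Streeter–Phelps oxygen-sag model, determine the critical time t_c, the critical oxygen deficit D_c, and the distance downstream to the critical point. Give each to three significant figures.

t_c ≈ 1.03 d; D_c ≈ 7.47 mg/L; x_c ≈ 103 km

At the critical point dD/dt = 0, so k_1 L₀ e^(−k_1 t) = k_2 D. Substituting D(t) from the Streeter–Phelps equation and solving for t gives
t_c = ln[(k_2/k_1)(1 − D₀(k_2−k_1)/(k_1 L₀))] / (k_2−k_1).
Here k_2−k_1 = 1.079 d⁻¹ and 1 − D₀(k_2−k_1)/(k_1 L₀) = 1 − 2.86×1.079/(0.391×42.1) = 0.8125, so
t_c = ln(3.760 × 0.8125) / 1.079 = 1.117 / 1.079 = 1.035 d.
L(t_c) = L₀ e^(−k_1 t_c) = 42.1 × 0.6672 = 28.09 mg/L, and at the critical point k_2 D_c = k_1 L, so D_c = (0.391/1.47) × 28.09 = 7.471 mg/L.
x_c = v t_c = 1.15 m/s × 1.035 d × 86400 s/d = 102800 m ≈ 103 km.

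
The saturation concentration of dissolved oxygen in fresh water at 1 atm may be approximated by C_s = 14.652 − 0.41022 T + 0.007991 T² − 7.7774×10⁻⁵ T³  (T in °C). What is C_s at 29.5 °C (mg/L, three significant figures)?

C_s = 14.652 − 0.41022×29.5 + 0.007991×29.5² − 7.7774×10⁻⁵×29.5³ = 7.508 mg/L.

C_s ≈ 7.51 mg/L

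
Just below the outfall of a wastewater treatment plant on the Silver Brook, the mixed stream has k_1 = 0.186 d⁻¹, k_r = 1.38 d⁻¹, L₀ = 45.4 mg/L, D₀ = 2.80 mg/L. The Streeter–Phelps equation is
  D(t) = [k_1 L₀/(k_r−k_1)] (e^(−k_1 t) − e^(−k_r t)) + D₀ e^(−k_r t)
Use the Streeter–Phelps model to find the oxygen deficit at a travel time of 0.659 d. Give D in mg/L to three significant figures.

D ≈ 4.54 mg/L

k_1 L₀/(k_r−k_1) = 0.186×45.4/(1.38−0.186) = 8.444/1.194 = 7.072 mg/L.
e^(−k_1 t) = e^(−0.186×0.6590) = 0.8846; e^(−k_r t) = e^(−1.38×0.6590) = 0.4028.
D = 7.072 × (0.8846 − 0.4028) + 2.80 × 0.4028 = 3.408 + 1.128 = 4.536 mg/L.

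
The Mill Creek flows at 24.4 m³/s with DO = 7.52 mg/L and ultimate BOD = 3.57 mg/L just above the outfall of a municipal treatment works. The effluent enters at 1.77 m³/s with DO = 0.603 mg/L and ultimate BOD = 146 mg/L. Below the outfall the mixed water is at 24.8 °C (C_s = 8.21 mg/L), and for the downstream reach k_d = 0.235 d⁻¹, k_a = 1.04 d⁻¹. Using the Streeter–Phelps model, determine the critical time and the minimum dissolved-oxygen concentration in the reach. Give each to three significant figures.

Mixed DO = (24.4×7.52 + 1.77×0.603)/(24.4+1.77) = 184.6/26.17 = 7.052 mg/L.
Mixed L₀ = (24.4×3.57 + 1.77×146)/(26.17) = 345.5/26.17 = 13.20 mg/L.
Initial deficit D₀ = C_s − DO₀ = 8.21 − 7.052 = 1.158 mg/L.
t_c = (1/0.8050) ln[(1.04/0.235)(1 − 1.158×0.8050/(0.235×13.20))] = 1.242 × ln(3.096) = 1.404 d.
D_c = (0.235/1.04) × 13.20 × e^(−0.235×1.404) = 0.2260 × 13.20 × 0.7190 = 2.145 mg/L.
Minimum DO = 8.21 − 2.145 = 6.065 mg/L.

t_c ≈ 1.40 d; minimum DO ≈ 6.06 mg/L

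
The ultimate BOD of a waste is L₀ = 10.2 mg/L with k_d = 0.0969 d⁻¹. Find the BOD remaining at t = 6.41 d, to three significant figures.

L_t = L₀ e^(−k_d t) = 10.2 × e^(−0.0969×6.41) = 10.2 × 0.5373 = 5.481 mg/L.

L ≈ 5.48 mg/L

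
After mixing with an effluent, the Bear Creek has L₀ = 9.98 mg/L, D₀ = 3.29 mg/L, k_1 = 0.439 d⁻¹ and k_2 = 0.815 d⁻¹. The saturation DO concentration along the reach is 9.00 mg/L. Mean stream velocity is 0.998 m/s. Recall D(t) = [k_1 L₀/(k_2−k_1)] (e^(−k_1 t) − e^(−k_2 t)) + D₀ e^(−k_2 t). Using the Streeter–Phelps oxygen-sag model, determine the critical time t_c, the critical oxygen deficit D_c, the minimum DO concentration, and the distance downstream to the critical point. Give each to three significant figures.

t_c ≈ 0.763 d; D_c ≈ 3.85 mg/L; min DO ≈ 5.15 mg/L; x_c ≈ 65.8 km

t_c = [1/(k_2−k_1)] ln[(k_2/k_1)(1 − D₀(k_2−k_1)/(k_1 L₀))]
= [1/(0.815−0.439)] ln[(0.815/0.439)(1 − 3.29×0.3760/(0.439×9.98))]
= (1/0.3760) ln[1.856 × 0.7176] = 2.660 × ln(1.332) = 2.660 × 0.2869 = 0.7631 d.
D_c = (k_1/k_2) L₀ e^(−k_1 t_c) = (0.439/0.815) × 9.98 × e^(−0.439×0.7631) = 0.5387 × 9.98 × 0.7153 = 3.846 mg/L.
Minimum DO = C_s − D_c = 9.00 − 3.846 = 5.154 mg/L.
x_c = v t_c = 0.998 m/s × 0.7631 d × 86400 s/d = 65800 m ≈ 65.8 km.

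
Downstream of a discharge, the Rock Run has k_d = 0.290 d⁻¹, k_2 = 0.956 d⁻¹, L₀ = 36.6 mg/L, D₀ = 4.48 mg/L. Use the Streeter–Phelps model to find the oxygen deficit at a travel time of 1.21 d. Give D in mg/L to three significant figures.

D ≈ 7.62 mg/L

k_d L₀/(k_2−k_d) = 0.290×36.6/(0.956−0.290) = 10.61/0.6660 = 15.94 mg/L.
e^(−k_d t) = e^(−0.290×1.210) = 0.7041; e^(−k_2 t) = e^(−0.956×1.210) = 0.3145.
D = 15.94 × (0.7041 − 0.3145) + 4.48 × 0.3145 = 6.208 + 1.409 = 7.617 mg/L.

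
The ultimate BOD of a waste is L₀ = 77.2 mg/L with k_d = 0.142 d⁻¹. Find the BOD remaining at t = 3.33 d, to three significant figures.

L ≈ 48.1 mg/L

L_t = L₀ e^(−k_d t) = 77.2 × e^(−0.142×3.33) = 77.2 × 0.6232 = 48.11 mg/L.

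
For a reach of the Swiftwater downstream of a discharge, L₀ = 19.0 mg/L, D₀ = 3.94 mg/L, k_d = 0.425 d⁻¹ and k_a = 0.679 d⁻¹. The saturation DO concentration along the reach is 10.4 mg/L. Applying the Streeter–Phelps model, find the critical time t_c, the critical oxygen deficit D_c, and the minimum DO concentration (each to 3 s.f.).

t_c = [1/(k_a−k_d)] ln[(k_a/k_d)(1 − D₀(k_a−k_d)/(k_d L₀))]
= [1/(0.679−0.425)] ln[(0.679/0.425)(1 − 3.94×0.2540/(0.425×19.0))]
= (1/0.2540) ln[1.598 × 0.8761] = 3.937 × ln(1.400) = 3.937 × 0.3362 = 1.324 d.
D_c = (k_d/k_a) L₀ e^(−k_d t_c) = (0.425/0.679) × 19.0 × e^(−0.425×1.324) = 0.6259 × 19.0 × 0.5697 = 6.776 mg/L.
Minimum DO = C_s − D_c = 10.4 − 6.776 = 3.624 mg/L.

t_c ≈ 1.32 d; D_c ≈ 6.78 mg/L; min DO ≈ 3.62 mg/L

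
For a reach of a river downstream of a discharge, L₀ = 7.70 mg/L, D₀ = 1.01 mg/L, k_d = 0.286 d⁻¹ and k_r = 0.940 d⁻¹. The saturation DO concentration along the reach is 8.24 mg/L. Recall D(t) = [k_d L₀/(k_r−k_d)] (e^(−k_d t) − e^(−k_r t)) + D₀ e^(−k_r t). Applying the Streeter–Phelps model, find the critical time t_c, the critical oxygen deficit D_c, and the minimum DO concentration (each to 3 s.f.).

With k_r/k_d = 3.287 and 1 − D₀(k_r−k_d)/(k_d L₀) = 0.7001,
t_c = ln(3.287 × 0.7001) / (0.940 − 0.286) = ln(2.301) / 0.6540 = 0.8333/0.6540 = 1.274 d.
D_c = (k_d/k_r) L₀ e^(−k_d t_c) = (0.286/0.940) × 7.70 × e^(−0.286×1.274) = 0.3043 × 7.70 × 0.6946 = 1.627 mg/L.
Minimum DO = C_s − D_c = 8.24 − 1.627 = 6.613 mg/L.

t_c ≈ 1.27 d; D_c ≈ 1.63 mg/L; min DO ≈ 6.61 mg/L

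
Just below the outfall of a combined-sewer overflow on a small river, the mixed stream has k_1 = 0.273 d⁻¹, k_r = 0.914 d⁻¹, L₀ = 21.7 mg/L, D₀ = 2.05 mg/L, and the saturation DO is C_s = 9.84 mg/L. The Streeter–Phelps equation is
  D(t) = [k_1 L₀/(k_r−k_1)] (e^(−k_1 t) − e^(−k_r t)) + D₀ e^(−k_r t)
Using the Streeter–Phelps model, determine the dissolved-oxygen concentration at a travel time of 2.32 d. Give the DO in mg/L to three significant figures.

k_1 L₀/(k_r−k_1) = 0.273×21.7/(0.914−0.273) = 5.924/0.6410 = 9.242 mg/L.
e^(−k_1 t) = e^(−0.273×2.320) = 0.5308; e^(−k_r t) = e^(−0.914×2.320) = 0.1200.
D = 9.242 × (0.5308 − 0.1200) + 2.05 × 0.1200 = 3.797 + 0.2459 = 4.043 mg/L.
DO = C_s − D = 9.84 − 4.043 = 5.797 mg/L.

DO ≈ 5.80 mg/L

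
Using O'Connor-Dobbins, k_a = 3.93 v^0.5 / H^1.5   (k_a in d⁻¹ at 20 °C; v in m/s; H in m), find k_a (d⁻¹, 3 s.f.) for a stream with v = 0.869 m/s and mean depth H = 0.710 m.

k_a ≈ 6.12 d⁻¹

k_a = 3.93 × 0.869^0.5 / 0.710^1.5 = 3.93 × 0.9322 / 0.5983 = 6.124 d⁻¹.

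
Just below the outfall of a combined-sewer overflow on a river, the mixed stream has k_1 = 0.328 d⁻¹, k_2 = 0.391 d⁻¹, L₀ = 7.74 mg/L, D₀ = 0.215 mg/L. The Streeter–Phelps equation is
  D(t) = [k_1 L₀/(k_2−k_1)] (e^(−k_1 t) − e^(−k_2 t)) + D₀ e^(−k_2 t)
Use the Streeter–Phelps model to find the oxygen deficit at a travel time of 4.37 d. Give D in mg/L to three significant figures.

D ≈ 2.35 mg/L

k_1 L₀/(k_2−k_1) = 0.328×7.74/(0.391−0.328) = 2.539/0.06300 = 40.30 mg/L.
e^(−k_1 t) = e^(−0.328×4.370) = 0.2385; e^(−k_2 t) = e^(−0.391×4.370) = 0.1811.
D = 40.30 × (0.2385 − 0.1811) + 0.215 × 0.1811 = 2.313 + 0.03894 = 2.352 mg/L.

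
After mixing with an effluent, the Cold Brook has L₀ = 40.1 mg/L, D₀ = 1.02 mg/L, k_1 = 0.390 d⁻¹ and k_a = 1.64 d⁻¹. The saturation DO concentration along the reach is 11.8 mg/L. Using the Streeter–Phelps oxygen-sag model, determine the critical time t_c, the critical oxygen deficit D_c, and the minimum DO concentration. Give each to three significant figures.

t_c ≈ 1.08 d; D_c ≈ 6.26 mg/L; min DO ≈ 5.54 mg/L

t_c = [1/(k_a−k_1)] ln[(k_a/k_1)(1 − D₀(k_a−k_1)/(k_1 L₀))]
= [1/(1.64−0.390)] ln[(1.64/0.390)(1 − 1.02×1.250/(0.390×40.1))]
= (1/1.250) ln[4.205 × 0.9185] = 0.8000 × ln(3.862) = 0.8000 × 1.351 = 1.081 d.
D_c = (k_1/k_a) L₀ e^(−k_1 t_c) = (0.390/1.64) × 40.1 × e^(−0.390×1.081) = 0.2378 × 40.1 × 0.6560 = 6.256 mg/L.
Minimum DO = C_s − D_c = 11.8 − 6.256 = 5.544 mg/L.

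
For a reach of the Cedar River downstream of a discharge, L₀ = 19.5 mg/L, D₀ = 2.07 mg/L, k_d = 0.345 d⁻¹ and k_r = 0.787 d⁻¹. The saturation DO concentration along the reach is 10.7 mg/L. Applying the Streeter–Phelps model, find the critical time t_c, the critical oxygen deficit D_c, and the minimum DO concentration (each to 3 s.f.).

t_c ≈ 1.54 d; D_c ≈ 5.03 mg/L; min DO ≈ 5.67 mg/L

t_c = [1/(k_r−k_d)] ln[(k_r/k_d)(1 − D₀(k_r−k_d)/(k_d L₀))]
= [1/(0.787−0.345)] ln[(0.787/0.345)(1 − 2.07×0.4420/(0.345×19.5))]
= (1/0.4420) ln[2.281 × 0.8640] = 2.262 × ln(1.971) = 2.262 × 0.6785 = 1.535 d.
L(t_c) = L₀ e^(−k_d t_c) = 19.5 × 0.5888 = 11.48 mg/L, and at the critical point k_r D_c = k_d L, so D_c = (0.345/0.787) × 11.48 = 5.034 mg/L.
Minimum DO = C_s − D_c = 10.7 − 5.034 = 5.666 mg/L.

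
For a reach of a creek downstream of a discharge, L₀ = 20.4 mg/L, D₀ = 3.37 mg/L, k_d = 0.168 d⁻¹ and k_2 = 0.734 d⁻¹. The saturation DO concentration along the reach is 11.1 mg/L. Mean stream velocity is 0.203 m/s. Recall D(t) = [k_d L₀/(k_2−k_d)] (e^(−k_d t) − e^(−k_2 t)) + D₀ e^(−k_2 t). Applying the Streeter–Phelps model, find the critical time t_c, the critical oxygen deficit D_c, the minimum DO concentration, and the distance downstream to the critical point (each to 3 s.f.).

t_c ≈ 1.17 d; D_c ≈ 3.84 mg/L; min DO ≈ 7.26 mg/L; x_c ≈ 20.5 km

With k_2/k_d = 4.369 and 1 − D₀(k_2−k_d)/(k_d L₀) = 0.4434,
t_c = ln(4.369 × 0.4434) / (0.734 − 0.168) = ln(1.937) / 0.5660 = 0.6614/0.5660 = 1.168 d.
D_c = (k_d/k_2) L₀ e^(−k_d t_c) = (0.168/0.734) × 20.4 × e^(−0.168×1.168) = 0.2289 × 20.4 × 0.8218 = 3.837 mg/L.
Minimum DO = C_s − D_c = 11.1 − 3.837 = 7.263 mg/L.
x_c = v t_c = 0.203 m/s × 1.168 d × 86400 s/d = 20490 m ≈ 20.5 km.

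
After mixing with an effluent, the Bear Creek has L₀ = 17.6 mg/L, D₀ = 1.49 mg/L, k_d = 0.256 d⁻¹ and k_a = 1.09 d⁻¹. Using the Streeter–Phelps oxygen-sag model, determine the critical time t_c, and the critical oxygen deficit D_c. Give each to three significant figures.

t_c ≈ 1.35 d; D_c ≈ 2.93 mg/L

At the critical point dD/dt = 0, so k_d L₀ e^(−k_d t) = k_a D. Substituting D(t) from the Streeter–Phelps equation and solving for t gives
t_c = ln[(k_a/k_d)(1 − D₀(k_a−k_d)/(k_d L₀))] / (k_a−k_d).
Here k_a−k_d = 0.8340 d⁻¹ and 1 − D₀(k_a−k_d)/(k_d L₀) = 1 − 1.49×0.8340/(0.256×17.6) = 0.7242, so
t_c = ln(4.258 × 0.7242) / 0.8340 = 1.126 / 0.8340 = 1.350 d.
D_c = (k_d/k_a) L₀ e^(−k_d t_c) = (0.256/1.09) × 17.6 × e^(−0.256×1.350) = 0.2349 × 17.6 × 0.7078 = 2.926 mg/L.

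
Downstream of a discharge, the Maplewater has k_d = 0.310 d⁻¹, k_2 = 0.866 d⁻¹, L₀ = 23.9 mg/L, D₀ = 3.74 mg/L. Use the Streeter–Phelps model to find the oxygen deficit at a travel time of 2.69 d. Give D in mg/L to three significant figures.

D ≈ 4.85 mg/L

k_d L₀/(k_2−k_d) = 0.310×23.9/(0.866−0.310) = 7.409/0.5560 = 13.33 mg/L.
e^(−k_d t) = e^(−0.310×2.690) = 0.4344; e^(−k_2 t) = e^(−0.866×2.690) = 0.09734.
D = 13.33 × (0.4344 − 0.09734) + 3.74 × 0.09734 = 4.491 + 0.3641 = 4.855 mg/L.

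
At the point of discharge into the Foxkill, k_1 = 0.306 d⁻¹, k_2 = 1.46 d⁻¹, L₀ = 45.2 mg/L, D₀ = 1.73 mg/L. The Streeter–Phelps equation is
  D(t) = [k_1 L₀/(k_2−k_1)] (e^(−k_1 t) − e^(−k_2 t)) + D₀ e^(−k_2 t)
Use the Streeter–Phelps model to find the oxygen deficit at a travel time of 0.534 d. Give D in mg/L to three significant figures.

D ≈ 5.48 mg/L

k_1 L₀/(k_2−k_1) = 0.306×45.2/(1.46−0.306) = 13.83/1.154 = 11.99 mg/L.
e^(−k_1 t) = e^(−0.306×0.5340) = 0.8492; e^(−k_2 t) = e^(−1.46×0.5340) = 0.4586.
D = 11.99 × (0.8492 − 0.4586) + 1.73 × 0.4586 = 4.682 + 0.7933 = 5.476 mg/L.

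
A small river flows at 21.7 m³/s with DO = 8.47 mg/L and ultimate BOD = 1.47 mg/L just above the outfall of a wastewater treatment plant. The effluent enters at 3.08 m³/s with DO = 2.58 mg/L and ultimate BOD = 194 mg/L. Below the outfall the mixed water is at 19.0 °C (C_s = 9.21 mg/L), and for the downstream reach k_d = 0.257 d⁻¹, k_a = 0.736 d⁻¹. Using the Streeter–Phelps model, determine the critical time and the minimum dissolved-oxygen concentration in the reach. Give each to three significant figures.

Mixed DO = (21.7×8.47 + 3.08×2.58)/(21.7+3.08) = 191.7/24.78 = 7.738 mg/L.
Mixed L₀ = (21.7×1.47 + 3.08×194)/(24.78) = 629.4/24.78 = 25.40 mg/L.
Initial deficit D₀ = C_s − DO₀ = 9.21 − 7.738 = 1.472 mg/L.
t_c = (1/0.4790) ln[(0.736/0.257)(1 − 1.472×0.4790/(0.257×25.40))] = 2.088 × ln(2.554) = 1.958 d.
D_c = (0.257/0.736) × 25.40 × e^(−0.257×1.958) = 0.3492 × 25.40 × 0.6046 = 5.362 mg/L.
Minimum DO = 9.21 − 5.362 = 3.848 mg/L.

t_c ≈ 1.96 d; minimum DO ≈ 3.85 mg/L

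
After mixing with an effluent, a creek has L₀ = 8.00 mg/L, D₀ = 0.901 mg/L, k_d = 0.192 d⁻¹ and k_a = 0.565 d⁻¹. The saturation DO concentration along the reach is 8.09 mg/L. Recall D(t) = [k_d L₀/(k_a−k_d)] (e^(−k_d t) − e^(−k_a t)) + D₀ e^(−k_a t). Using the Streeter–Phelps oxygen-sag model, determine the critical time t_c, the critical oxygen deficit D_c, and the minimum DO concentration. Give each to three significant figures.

t_c ≈ 2.23 d; D_c ≈ 1.77 mg/L; min DO ≈ 6.32 mg/L

t_c = [1/(k_a−k_d)] ln[(k_a/k_d)(1 − D₀(k_a−k_d)/(k_d L₀))]
= [1/(0.565−0.192)] ln[(0.565/0.192)(1 − 0.901×0.3730/(0.192×8.00))]
= (1/0.3730) ln[2.943 × 0.7812] = 2.681 × ln(2.299) = 2.681 × 0.8324 = 2.232 d.
L(t_c) = L₀ e^(−k_d t_c) = 8.00 × 0.6515 = 5.212 mg/L, and at the critical point k_a D_c = k_d L, so D_c = (0.192/0.565) × 5.212 = 1.771 mg/L.
Minimum DO = C_s − D_c = 8.09 − 1.771 = 6.319 mg/L.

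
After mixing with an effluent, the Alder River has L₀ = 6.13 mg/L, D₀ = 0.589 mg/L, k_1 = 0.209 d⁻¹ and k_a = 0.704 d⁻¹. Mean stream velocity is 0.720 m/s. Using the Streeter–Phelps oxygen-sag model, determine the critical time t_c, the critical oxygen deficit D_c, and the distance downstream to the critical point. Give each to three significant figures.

t_c = [1/(k_a−k_1)] ln[(k_a/k_1)(1 − D₀(k_a−k_1)/(k_1 L₀))]
= [1/(0.704−0.209)] ln[(0.704/0.209)(1 − 0.589×0.4950/(0.209×6.13))]
= (1/0.4950) ln[3.368 × 0.7724] = 2.020 × ln(2.602) = 2.020 × 0.9562 = 1.932 d.
L(t_c) = L₀ e^(−k_1 t_c) = 6.13 × 0.6678 = 4.094 mg/L, and at the critical point k_a D_c = k_1 L, so D_c = (0.209/0.704) × 4.094 = 1.215 mg/L.
x_c = v t_c = 0.720 m/s × 1.932 d × 86400 s/d = 120200 m ≈ 120 km.

t_c ≈ 1.93 d; D_c ≈ 1.22 mg/L; x_c ≈ 120 km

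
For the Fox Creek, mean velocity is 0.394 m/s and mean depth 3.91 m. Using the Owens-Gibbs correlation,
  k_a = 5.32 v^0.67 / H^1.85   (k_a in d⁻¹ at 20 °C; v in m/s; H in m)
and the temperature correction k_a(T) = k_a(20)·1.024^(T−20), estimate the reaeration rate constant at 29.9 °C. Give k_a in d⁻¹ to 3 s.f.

k_a(20) = 5.32 × 0.394^0.67 / 3.91^1.85 = 5.32 × 0.5358 / 12.46 = 0.2288 d⁻¹.
k_a(29.9) = 0.2288 × 1.024^(29.9−20) = 0.2288 × 1.265 = 0.2893 d⁻¹.

k_a ≈ 0.289 d⁻¹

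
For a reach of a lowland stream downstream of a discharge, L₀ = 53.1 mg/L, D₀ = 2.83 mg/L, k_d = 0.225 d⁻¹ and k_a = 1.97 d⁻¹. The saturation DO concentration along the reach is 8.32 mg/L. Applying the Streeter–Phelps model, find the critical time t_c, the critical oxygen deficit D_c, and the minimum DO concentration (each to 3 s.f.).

With k_a/k_d = 8.756 and 1 − D₀(k_a−k_d)/(k_d L₀) = 0.5867,
t_c = ln(8.756 × 0.5867) / (1.97 − 0.225) = ln(5.137) / 1.745 = 1.636/1.745 = 0.9378 d.
L(t_c) = L₀ e^(−k_d t_c) = 53.1 × 0.8098 = 43.00 mg/L, and at the critical point k_a D_c = k_d L, so D_c = (0.225/1.97) × 43.00 = 4.911 mg/L.
Minimum DO = C_s − D_c = 8.32 − 4.911 = 3.409 mg/L.

t_c ≈ 0.938 d; D_c ≈ 4.91 mg/L; min DO ≈ 3.41 mg/L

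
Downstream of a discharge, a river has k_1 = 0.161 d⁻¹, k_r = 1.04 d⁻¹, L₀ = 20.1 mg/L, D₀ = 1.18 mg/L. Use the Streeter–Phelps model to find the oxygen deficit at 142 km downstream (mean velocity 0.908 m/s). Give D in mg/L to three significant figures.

Travel time t = x/v = 142 km / (0.908 m/s) = 142000 m / 0.908 m/s = 156400 s = 1.810 d.
k_1 L₀/(k_r−k_1) = 0.161×20.1/(1.04−0.161) = 3.236/0.8790 = 3.682 mg/L.
e^(−k_1 t) = e^(−0.161×1.810) = 0.7472; e^(−k_r t) = e^(−1.04×1.810) = 0.1522.
D = 3.682 × (0.7472 − 0.1522) + 1.18 × 0.1522 = 2.190 + 0.1796 = 2.370 mg/L.

D ≈ 2.37 mg/L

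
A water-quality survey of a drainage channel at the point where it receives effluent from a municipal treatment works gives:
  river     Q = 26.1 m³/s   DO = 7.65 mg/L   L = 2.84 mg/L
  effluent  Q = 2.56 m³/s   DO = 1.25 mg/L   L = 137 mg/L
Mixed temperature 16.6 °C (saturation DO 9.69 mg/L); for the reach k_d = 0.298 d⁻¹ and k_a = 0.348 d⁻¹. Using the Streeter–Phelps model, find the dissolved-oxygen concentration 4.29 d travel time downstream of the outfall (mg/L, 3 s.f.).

DO ≈ 4.35 mg/L

Mixed DO = (26.1×7.65 + 2.56×1.25)/(26.1+2.56) = 202.9/28.66 = 7.078 mg/L.
Mixed L₀ = (26.1×2.84 + 2.56×137)/(28.66) = 424.8/28.66 = 14.82 mg/L.
Initial deficit D₀ = C_s − DO₀ = 9.69 − 7.078 = 2.612 mg/L.
D(4.29) = [0.298×14.82/(0.348−0.298)](e^(−0.298×4.29) − e^(−0.348×4.29)) + 2.612 e^(−0.348×4.29)
= 88.35 × (0.2785 − 0.2247) + 2.612 × 0.2247 = 5.337 mg/L.
DO = 9.69 − 5.337 = 4.353 mg/L.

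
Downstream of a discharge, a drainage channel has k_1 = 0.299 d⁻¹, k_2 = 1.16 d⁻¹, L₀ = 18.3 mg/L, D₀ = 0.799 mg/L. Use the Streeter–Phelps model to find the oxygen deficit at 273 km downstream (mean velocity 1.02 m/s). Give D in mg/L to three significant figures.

D ≈ 2.36 mg/L

Travel time t = x/v = 273 km / (1.02 m/s) = 273000 m / 1.02 m/s = 267600 s = 3.098 d.
k_1 L₀/(k_2−k_1) = 0.299×18.3/(1.16−0.299) = 5.472/0.8610 = 6.355 mg/L.
e^(−k_1 t) = e^(−0.299×3.098) = 0.3960; e^(−k_2 t) = e^(−1.16×3.098) = 0.02750.
D = 6.355 × (0.3960 − 0.02750) + 0.799 × 0.02750 = 2.342 + 0.02198 = 2.364 mg/L.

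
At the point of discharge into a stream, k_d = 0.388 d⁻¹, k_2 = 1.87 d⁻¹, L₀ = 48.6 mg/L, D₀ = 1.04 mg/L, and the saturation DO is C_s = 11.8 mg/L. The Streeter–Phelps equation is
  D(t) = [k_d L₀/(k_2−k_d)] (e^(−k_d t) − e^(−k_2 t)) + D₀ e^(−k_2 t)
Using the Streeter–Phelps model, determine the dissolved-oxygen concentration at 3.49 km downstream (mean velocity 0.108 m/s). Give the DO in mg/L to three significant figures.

DO ≈ 6.60 mg/L

Travel time t = x/v = 3.49 km / (0.108 m/s) = 3490 m / 0.108 m/s = 32310 s = 0.3740 d.
k_d L₀/(k_2−k_d) = 0.388×48.6/(1.87−0.388) = 18.86/1.482 = 12.72 mg/L.
e^(−k_d t) = e^(−0.388×0.3740) = 0.8649; e^(−k_2 t) = e^(−1.87×0.3740) = 0.4969.
D = 12.72 × (0.8649 − 0.4969) + 1.04 × 0.4969 = 4.683 + 0.5168 = 5.200 mg/L.
DO = C_s − D = 11.8 − 5.200 = 6.600 mg/L.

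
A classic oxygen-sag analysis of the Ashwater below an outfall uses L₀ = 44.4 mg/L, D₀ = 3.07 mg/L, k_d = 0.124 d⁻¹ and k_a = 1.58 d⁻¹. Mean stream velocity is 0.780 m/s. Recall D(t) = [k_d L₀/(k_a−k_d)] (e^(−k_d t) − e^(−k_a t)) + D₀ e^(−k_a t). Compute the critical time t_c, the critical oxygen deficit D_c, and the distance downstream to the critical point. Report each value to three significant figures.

At the critical point dD/dt = 0, so k_d L₀ e^(−k_d t) = k_a D. Substituting D(t) from the Streeter–Phelps equation and solving for t gives
t_c = ln[(k_a/k_d)(1 − D₀(k_a−k_d)/(k_d L₀))] / (k_a−k_d).
Here k_a−k_d = 1.456 d⁻¹ and 1 − D₀(k_a−k_d)/(k_d L₀) = 1 − 3.07×1.456/(0.124×44.4) = 0.1881, so
t_c = ln(12.74 × 0.1881) / 1.456 = 0.8742 / 1.456 = 0.6004 d.
D_c = (k_d/k_a) L₀ e^(−k_d t_c) = (0.124/1.58) × 44.4 × e^(−0.124×0.6004) = 0.07848 × 44.4 × 0.9283 = 3.235 mg/L.
x_c = v t_c = 0.780 m/s × 0.6004 d × 86400 s/d = 40460 m ≈ 40.5 km.

t_c ≈ 0.600 d; D_c ≈ 3.23 mg/L; x_c ≈ 40.5 km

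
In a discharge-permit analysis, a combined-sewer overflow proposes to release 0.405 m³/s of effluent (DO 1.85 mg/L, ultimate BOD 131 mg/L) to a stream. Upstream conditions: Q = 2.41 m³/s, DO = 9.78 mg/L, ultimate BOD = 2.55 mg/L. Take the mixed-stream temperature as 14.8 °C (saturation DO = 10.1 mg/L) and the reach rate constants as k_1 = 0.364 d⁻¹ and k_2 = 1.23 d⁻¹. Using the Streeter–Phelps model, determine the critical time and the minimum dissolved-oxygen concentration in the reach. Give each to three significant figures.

t_c ≈ 1.20 d; minimum DO ≈ 6.08 mg/L

Mixed DO = (2.41×9.78 + 0.405×1.85)/(2.41+0.405) = 24.32/2.815 = 8.639 mg/L.
Mixed L₀ = (2.41×2.55 + 0.405×131)/(2.815) = 59.20/2.815 = 21.03 mg/L.
Initial deficit D₀ = C_s − DO₀ = 10.1 − 8.639 = 1.461 mg/L.
t_c = (1/0.8660) ln[(1.23/0.364)(1 − 1.461×0.8660/(0.364×21.03))] = 1.155 × ln(2.821) = 1.197 d.
D_c = (0.364/1.23) × 21.03 × e^(−0.364×1.197) = 0.2959 × 21.03 × 0.6467 = 4.025 mg/L.
Minimum DO = 10.1 − 4.025 = 6.075 mg/L.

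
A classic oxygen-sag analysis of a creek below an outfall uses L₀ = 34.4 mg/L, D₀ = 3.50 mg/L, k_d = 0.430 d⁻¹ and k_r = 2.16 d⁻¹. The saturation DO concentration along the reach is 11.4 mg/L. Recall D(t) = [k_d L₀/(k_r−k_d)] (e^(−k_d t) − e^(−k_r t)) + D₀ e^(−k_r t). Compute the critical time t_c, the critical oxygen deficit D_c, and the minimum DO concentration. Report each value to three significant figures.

With k_r/k_d = 5.023 and 1 − D₀(k_r−k_d)/(k_d L₀) = 0.5907,
t_c = ln(5.023 × 0.5907) / (2.16 − 0.430) = ln(2.967) / 1.730 = 1.088/1.730 = 0.6286 d.
L(t_c) = L₀ e^(−k_d t_c) = 34.4 × 0.7631 = 26.25 mg/L, and at the critical point k_r D_c = k_d L, so D_c = (0.430/2.16) × 26.25 = 5.226 mg/L.
Minimum DO = C_s − D_c = 11.4 − 5.226 = 6.174 mg/L.

t_c ≈ 0.629 d; D_c ≈ 5.23 mg/L; min DO ≈ 6.17 mg/L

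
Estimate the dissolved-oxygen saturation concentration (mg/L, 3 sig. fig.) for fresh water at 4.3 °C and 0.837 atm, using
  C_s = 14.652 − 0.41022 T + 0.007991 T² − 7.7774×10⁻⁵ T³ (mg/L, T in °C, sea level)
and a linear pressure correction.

C_s ≈ 10.9 mg/L

At sea level: C_s = 14.652 − 0.41022×4.3 + 0.007991×4.3² − 7.7774×10⁻⁵×4.3³ = 13.03 mg/L.
Pressure correction: C_s' = 13.03 × 0.837 = 10.91 mg/L.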